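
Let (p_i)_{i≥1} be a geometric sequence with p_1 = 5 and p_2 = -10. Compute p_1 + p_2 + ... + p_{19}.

873815

Common ratio r = -2.
p_i = 5·(-2)^(i-1).
S = 5·((-2)^19 - 1)/(-2 - 1) = 5·(-524288 - 1)/(-3) = 873815.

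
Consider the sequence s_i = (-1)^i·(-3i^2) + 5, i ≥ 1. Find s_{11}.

(-1)^11 = -1; -3i^2 at i=11 is -363; so s_{11} = 368.

368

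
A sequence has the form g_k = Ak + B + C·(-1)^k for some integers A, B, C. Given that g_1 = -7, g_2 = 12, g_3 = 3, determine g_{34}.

Write the equations: A + B - C = -7; 2A + B + C = 12; 3A + B - C = 3.
Subtracting the first from the second: A + 2C = 19.
Subtracting the second from the third: A - 2C = -9.
Solving: C = 7, A = 5, then B = -5.
So g_k = 5·k + (-5) + 7·(-1)^k; at k=34 this is 172.

172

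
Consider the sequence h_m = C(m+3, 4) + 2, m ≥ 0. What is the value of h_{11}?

C(14, 4) = 1001, so h_{11} = 1003.

1003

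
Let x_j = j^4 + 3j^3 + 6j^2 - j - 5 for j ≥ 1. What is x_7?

x_7 = 1·7^4 + 3·7^3 + 6·7^2 - 1·7 - 5 = 3712.

3712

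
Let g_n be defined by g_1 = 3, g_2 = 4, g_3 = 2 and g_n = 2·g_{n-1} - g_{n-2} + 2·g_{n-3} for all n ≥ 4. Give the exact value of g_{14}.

8194

Compute successive terms:
g_4 = 6, g_5 = 18, g_6 = 34, …, g_{11} = 1022, g_{12} = 2046, g_{13} = 4098, g_{14} = 8194.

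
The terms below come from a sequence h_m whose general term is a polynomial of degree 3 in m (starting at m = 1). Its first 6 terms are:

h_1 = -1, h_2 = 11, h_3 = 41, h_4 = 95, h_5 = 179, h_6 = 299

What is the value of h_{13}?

2651

1st diffs: 12, 30, 54, 84, 120.
2nd diffs: 18, 24, 30, 36.
3rd diffs: 6, 6, 6 (constant).
Newton forward-difference form: h_m = -1 + 12·C(m-1,1) + 18·C(m-1,2) + 6·C(m-1,3).
At m = 13: m-1 = 12, so h_{13} = -1 + 144 + 1188 + 1320 = 2651.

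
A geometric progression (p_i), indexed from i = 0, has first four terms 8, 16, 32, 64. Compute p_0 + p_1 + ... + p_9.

8184

Common ratio r = 2.
p_i = 8·2^(i-0).
S = 8·(2^10 - 1)/(2 - 1) = 8·(1024 - 1)/(1) = 8184.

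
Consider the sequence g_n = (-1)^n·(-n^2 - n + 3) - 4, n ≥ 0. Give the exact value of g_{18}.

-343

(-1)^18 = 1; -n^2 - n + 3 at n=18 is -339; so g_{18} = -343.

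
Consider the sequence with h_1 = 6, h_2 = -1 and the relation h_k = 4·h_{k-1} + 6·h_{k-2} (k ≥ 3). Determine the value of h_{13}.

Applying the relation repeatedly:
h_3 = 32;  h_4 = 122;  h_5 = 680;  …;  h_{10} = 2459120;  h_{11} = 12694784;  h_{12} = 65533856;  h_{13} = 338304128.

338304128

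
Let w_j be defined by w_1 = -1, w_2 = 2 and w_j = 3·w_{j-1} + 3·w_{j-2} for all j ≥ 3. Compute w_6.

Iterate the recurrence:
w_3 = 3, w_4 = 15, w_5 = 54, w_6 = 207.

207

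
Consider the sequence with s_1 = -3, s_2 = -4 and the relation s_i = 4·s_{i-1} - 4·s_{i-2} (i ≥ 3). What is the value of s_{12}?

16384

Iterate the recurrence:
s_3 = -4; s_4 = 0; s_5 = 16; s_6 = 64; s_7 = 192; s_8 = 512; s_9 = 1280; s_{10} = 3072; s_{11} = 7168; s_{12} = 16384.
(Characteristic roots are 2 and 2.)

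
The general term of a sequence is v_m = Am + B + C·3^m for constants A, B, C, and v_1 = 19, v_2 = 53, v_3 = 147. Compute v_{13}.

At m = 1, 2, 3: A + B + 3C = 19; 2A + B + 9C = 53; 3A + B + 27C = 147.
Subtracting the first from the second: A + 6C = 34.
Subtracting the second from the third: A + 18C = 94.
Solving: C = 5, A = 4, then B = 0.
Therefore v_{13} = 52 + 0 + 5·1594323 = 7971667.

7971667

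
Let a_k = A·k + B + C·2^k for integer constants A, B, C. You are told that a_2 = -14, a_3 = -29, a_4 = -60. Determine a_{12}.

At k = 2, 3, 4: 2A + B + 4C = -14; 3A + B + 8C = -29; 4A + B + 16C = -60.
Subtracting the first from the second: A + 4C = -15.
Subtracting the second from the third: A + 8C = -31.
Solving: C = -4, A = 1, then B = 0.
So a_k = 1·k + 0 + (-4)·2^k; at k=12 this is -16372.

-16372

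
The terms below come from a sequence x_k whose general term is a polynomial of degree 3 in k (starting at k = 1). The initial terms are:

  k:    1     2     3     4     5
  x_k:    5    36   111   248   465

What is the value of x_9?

1st diffs: 31, 75, 137, 217.
2nd diffs: 44, 62, 80.
3rd diffs: 18, 18 (constant).
So x_k = 3k^3 + 4k^2 - 2k.
Evaluating at k = 9 gives x_9 = 2493.

2493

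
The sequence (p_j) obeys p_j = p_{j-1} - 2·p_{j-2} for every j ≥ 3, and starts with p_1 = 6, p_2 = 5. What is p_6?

31

Compute successive terms:
p_3 = -7, p_4 = -17, p_5 = -3, p_6 = 31.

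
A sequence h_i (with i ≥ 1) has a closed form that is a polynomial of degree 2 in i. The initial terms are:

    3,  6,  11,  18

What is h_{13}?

171

1st diffs: 3, 5, 7.
2nd diffs: 2, 2 (constant).
Newton forward-difference form: h_i = 3 + 3·C(i-1,1) + 2·C(i-1,2).
At i = 13: i-1 = 12, so h_{13} = 3 + 36 + 132 = 171.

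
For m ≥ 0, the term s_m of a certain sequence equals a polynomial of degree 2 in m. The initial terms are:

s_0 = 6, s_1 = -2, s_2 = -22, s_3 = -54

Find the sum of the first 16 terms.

-7584

1st diffs: -8, -20, -32.
2nd diffs: -12, -12 (constant).
Newton forward-difference form: s_m = 6 + (-8)·C(m,1) + (-12)·C(m,2).
Continuing: …, -98, -154, -222, -302, …, s_{15} = -1374.
Summing m = 0..15 (16 terms) gives -7584.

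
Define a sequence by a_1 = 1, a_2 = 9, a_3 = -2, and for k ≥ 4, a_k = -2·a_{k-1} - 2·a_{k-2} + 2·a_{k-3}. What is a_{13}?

6832

a_4 = -12;  a_5 = 46;  a_6 = -72;  a_7 = 28;  a_8 = 180;  a_9 = -560;  a_{10} = 816;  a_{11} = -152;  a_{12} = -2448;  a_{13} = 6832.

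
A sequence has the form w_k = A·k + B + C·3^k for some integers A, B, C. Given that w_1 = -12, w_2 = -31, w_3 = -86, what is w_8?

-19693

Plug in k = 1, 2, 3: A + B + 3C = -12; 2A + B + 9C = -31; 3A + B + 27C = -86.
Subtracting the first from the second: A + 6C = -19.
Subtracting the second from the third: A + 18C = -55.
Solving: C = -3, A = -1, then B = -2.
Hence w_8 = -1·8 + (-2) + (-3)·6561 = -19693.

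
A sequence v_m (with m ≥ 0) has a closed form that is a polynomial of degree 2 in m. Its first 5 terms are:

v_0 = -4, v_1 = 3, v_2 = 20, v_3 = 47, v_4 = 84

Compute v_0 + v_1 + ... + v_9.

1475

1st diffs: 7, 17, 27, 37.
2nd diffs: 10, 10, 10 (constant).
So v_m = 5m^2 + 2m - 4.
Continuing: …, 131, 188, 255, 332, …, v_9 = 419.
Summing m = 0..9 (10 terms) gives 1475.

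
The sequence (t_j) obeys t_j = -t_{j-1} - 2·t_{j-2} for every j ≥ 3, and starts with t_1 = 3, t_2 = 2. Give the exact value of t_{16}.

Step forward from the initial values:
t_3 = -8, t_4 = 4, t_5 = 12, …, t_{13} = -228, t_{14} = 268, t_{15} = 188, t_{16} = -724.

-724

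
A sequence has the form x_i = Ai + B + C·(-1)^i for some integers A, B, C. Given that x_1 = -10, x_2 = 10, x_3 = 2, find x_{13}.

The three given values yield: A + B - C = -10; 2A + B + C = 10; 3A + B - C = 2.
Subtracting the first from the second: A + 2C = 20.
Subtracting the second from the third: A - 2C = -8.
Solving: C = 7, A = 6, then B = -9.
Therefore x_{13} = 78 + (-9) + 7·(-1) = 62.

62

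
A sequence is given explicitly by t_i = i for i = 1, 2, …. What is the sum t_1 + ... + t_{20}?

Over i = 1..20: Σi = 210.
Total = (1)·210 = 210.

210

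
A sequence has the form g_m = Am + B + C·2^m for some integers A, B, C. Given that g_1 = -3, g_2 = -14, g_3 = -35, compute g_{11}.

-10243

Write the equations: A + B + 2C = -3; 2A + B + 4C = -14; 3A + B + 8C = -35.
Subtracting the first from the second: A + 2C = -11.
Subtracting the second from the third: A + 4C = -21.
Solving: C = -5, A = -1, then B = 8.
So g_m = -1·m + 8 + (-5)·2^m; at m=11 this is -10243.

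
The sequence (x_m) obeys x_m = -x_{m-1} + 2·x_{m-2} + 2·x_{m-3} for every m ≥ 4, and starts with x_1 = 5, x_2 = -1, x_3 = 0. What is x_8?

62

x_4 = 8;  x_5 = -10;  x_6 = 26;  x_7 = -30;  x_8 = 62.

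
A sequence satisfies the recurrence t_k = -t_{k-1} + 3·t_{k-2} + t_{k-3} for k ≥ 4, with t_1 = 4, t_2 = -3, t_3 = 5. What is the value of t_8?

Compute successive terms:
t_4 = -10, t_5 = 22, t_6 = -47, t_7 = 103, t_8 = -222.

-222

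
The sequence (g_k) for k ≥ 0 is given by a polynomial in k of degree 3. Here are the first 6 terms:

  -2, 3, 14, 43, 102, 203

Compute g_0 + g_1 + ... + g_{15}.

25768

1st diffs: 5, 11, 29, 59, 101.
2nd diffs: 6, 18, 30, 42.
3rd diffs: 12, 12, 12 (constant).
Newton forward-difference form: g_k = -2 + 5·C(k,1) + 6·C(k,2) + 12·C(k,3).
Continuing: …, 358, 579, 878, 1267, …, g_{15} = 6163.
Summing k = 0..15 (16 terms) gives 25768.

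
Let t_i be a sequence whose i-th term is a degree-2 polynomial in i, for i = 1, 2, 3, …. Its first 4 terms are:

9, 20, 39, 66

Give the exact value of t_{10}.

396

1st diffs: 11, 19, 27.
2nd diffs: 8, 8 (constant).
Newton forward-difference form: t_i = 9 + 11·C(i-1,1) + 8·C(i-1,2).
At i = 10: i-1 = 9, so t_{10} = 9 + 99 + 288 = 396.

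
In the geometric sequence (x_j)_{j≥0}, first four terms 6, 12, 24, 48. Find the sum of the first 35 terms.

206158430202

Common ratio r = 2.
x_j = 6·2^(j-0).
S = 6·(2^35 - 1)/(2 - 1) = 6·(34359738368 - 1)/(1) = 206158430202.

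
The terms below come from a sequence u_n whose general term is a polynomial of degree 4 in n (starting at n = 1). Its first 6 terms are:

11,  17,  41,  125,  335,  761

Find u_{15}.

1st diffs: 6, 24, 84, 210, 426.
2nd diffs: 18, 60, 126, 216.
3rd diffs: 42, 66, 90.
4th diffs: 24, 24 (constant).
So u_n = n^4 - 3n^3 + 2n^2 + 6n + 5.
Evaluating at n = 15 gives u_{15} = 41045.

41045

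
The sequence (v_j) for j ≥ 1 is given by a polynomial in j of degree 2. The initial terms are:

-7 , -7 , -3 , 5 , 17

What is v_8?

77

1st diffs: 0, 4, 8, 12.
2nd diffs: 4, 4, 4 (constant).
Newton forward-difference form: v_j = -7 + 4·C(j-1,2).
At j = 8: j-1 = 7, so v_8 = -7 + 84 = 77.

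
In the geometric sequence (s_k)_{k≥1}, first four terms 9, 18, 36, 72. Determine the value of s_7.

Common ratio r = 2.
s_k = 9·2^(k-1).
s_7 = 9·2^6 = 576.

576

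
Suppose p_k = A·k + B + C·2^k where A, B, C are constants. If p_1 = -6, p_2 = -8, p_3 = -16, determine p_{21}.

Write the equations: A + B + 2C = -6; 2A + B + 4C = -8; 3A + B + 8C = -16.
Subtracting the first from the second: A + 2C = -2.
Subtracting the second from the third: A + 4C = -8.
Solving: C = -3, A = 4, then B = -4.
So p_k = 4·k + (-4) + (-3)·2^k; at k=21 this is -6291376.

-6291376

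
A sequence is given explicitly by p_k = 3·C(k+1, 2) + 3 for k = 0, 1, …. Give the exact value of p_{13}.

C(14, 2) = 91, so p_{13} = 276.

276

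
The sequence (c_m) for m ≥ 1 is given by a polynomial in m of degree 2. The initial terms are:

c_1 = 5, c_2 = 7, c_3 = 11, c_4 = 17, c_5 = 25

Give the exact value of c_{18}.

311

1st diffs: 2, 4, 6, 8.
2nd diffs: 2, 2, 2 (constant).
Newton forward-difference form: c_m = 5 + 2·C(m-1,1) + 2·C(m-1,2).
At m = 18: m-1 = 17, so c_{18} = 5 + 34 + 272 = 311.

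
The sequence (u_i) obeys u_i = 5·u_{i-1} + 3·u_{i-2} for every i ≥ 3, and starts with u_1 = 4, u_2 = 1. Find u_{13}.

436275956

Step forward from the initial values:
u_3 = 17  u_4 = 88  u_5 = 491  …  u_{10} = 2563936  u_{11} = 14207747  u_{12} = 78730543  u_{13} = 436275956.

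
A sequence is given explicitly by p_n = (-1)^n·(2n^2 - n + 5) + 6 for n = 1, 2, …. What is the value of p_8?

(-1)^8 = 1; 2n^2 - n + 5 at n=8 is 125; so p_8 = 131.

131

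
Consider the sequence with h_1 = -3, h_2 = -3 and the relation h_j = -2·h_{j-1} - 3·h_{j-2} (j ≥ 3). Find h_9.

285

Compute successive terms:
h_3 = 15  h_4 = -21  h_5 = -3  h_6 = 69  h_7 = -129  h_8 = 51  h_9 = 285.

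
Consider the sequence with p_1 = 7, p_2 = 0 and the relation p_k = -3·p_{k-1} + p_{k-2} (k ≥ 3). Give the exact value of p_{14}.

-3270960

Iterate the recurrence:
p_3 = 7, p_4 = -21, p_5 = 70, …, p_{11} = 90790, p_{12} = -299859, p_{13} = 990367, p_{14} = -3270960.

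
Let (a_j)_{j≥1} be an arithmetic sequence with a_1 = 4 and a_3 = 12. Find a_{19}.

Common difference d = (12 - 4) / (3 - 1) = 4.
a_j = 4 + (j - 1)·4.
a_{19} = 4 + 18·4 = 76.

76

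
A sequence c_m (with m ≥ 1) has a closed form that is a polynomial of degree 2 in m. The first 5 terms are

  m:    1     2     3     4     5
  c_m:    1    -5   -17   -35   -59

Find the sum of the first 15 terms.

-3345

1st diffs: -6, -12, -18, -24.
2nd diffs: -6, -6, -6 (constant).
Newton forward-difference form: c_m = 1 + (-6)·C(m-1,1) + (-6)·C(m-1,2).
Continuing: …, -89, -125, -167, -215, …, c_{15} = -629.
Summing m = 1..15 (15 terms) gives -3345.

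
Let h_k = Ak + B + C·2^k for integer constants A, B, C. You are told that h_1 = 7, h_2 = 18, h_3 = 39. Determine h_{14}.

The three given values yield: A + B + 2C = 7; 2A + B + 4C = 18; 3A + B + 8C = 39.
Subtracting the first from the second: A + 2C = 11.
Subtracting the second from the third: A + 4C = 21.
Solving: C = 5, A = 1, then B = -4.
Hence h_{14} = 1·14 + (-4) + 5·16384 = 81930.

81930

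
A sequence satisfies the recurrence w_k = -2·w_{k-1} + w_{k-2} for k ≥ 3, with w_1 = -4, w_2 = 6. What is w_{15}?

-618536

Applying the relation repeatedly:
w_3 = -16, w_4 = 38, w_5 = -92, …, w_{12} = 43958, w_{13} = -106124, w_{14} = 256206, w_{15} = -618536.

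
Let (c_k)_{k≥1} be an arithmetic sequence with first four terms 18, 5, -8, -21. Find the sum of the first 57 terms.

Common difference d = -13.
c_k = 18 + (k - 1)·(-13).
c_{57} = -710; S = 57·(18 + (-710))/2 = -19722.

-19722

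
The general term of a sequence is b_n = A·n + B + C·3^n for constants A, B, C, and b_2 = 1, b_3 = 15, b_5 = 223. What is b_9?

The three given values yield: 2A + B + 9C = 1; 3A + B + 27C = 15; 5A + B + 243C = 223.
Subtracting the first from the second: A + 18C = 14.
Subtracting the second from the third: 2A + 216C = 208.
Solving: C = 1, A = -4, then B = 0.
Therefore b_9 = -36 + 0 + 1·19683 = 19647.

19647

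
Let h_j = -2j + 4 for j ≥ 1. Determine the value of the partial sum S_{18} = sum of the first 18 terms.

-270

Over j = 1..18: Σj = 171.
Total = (-2)·171 + (4)·18 = -270.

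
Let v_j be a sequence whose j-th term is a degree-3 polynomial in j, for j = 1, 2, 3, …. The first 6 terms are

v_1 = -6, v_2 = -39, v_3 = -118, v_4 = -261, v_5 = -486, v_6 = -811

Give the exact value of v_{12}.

-5869

1st diffs: -33, -79, -143, -225, -325.
2nd diffs: -46, -64, -82, -100.
3rd diffs: -18, -18, -18 (constant).
Newton forward-difference form: v_j = -6 + (-33)·C(j-1,1) + (-46)·C(j-1,2) + (-18)·C(j-1,3).
At j = 12: j-1 = 11, so v_{12} = -6 - 363 - 2530 - 2970 = -5869.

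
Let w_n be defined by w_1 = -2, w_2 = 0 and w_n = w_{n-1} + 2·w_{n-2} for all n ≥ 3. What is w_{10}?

Step forward from the initial values:
w_3 = -4;  w_4 = -4;  w_5 = -12;  w_6 = -20;  w_7 = -44;  w_8 = -84;  w_9 = -172;  w_{10} = -340.
(Characteristic roots are 2 and -1.)

-340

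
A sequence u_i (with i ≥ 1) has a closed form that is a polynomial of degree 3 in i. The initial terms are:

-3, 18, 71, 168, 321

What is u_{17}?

1st diffs: 21, 53, 97, 153.
2nd diffs: 32, 44, 56.
3rd diffs: 12, 12 (constant).
Newton forward-difference form: u_i = -3 + 21·C(i-1,1) + 32·C(i-1,2) + 12·C(i-1,3).
At i = 17: i-1 = 16, so u_{17} = -3 + 336 + 3840 + 6720 = 10893.

10893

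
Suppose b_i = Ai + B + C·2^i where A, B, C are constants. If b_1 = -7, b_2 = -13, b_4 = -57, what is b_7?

-499

The three given values yield: A + B + 2C = -7; 2A + B + 4C = -13; 4A + B + 16C = -57.
Subtracting the first from the second: A + 2C = -6.
Subtracting the second from the third: 2A + 12C = -44.
Solving: C = -4, A = 2, then B = -1.
So b_i = 2·i + (-1) + (-4)·2^i; at i=7 this is -499.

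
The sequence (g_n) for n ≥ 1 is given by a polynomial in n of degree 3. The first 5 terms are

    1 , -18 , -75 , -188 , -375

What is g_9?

1st diffs: -19, -57, -113, -187.
2nd diffs: -38, -56, -74.
3rd diffs: -18, -18 (constant).
Newton forward-difference form: g_n = 1 + (-19)·C(n-1,1) + (-38)·C(n-1,2) + (-18)·C(n-1,3).
At n = 9: n-1 = 8, so g_9 = 1 - 152 - 1064 - 1008 = -2223.

-2223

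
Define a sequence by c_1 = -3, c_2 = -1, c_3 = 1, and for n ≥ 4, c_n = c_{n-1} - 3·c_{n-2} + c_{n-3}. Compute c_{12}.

121

Compute successive terms:
c_4 = 1; c_5 = -3; c_6 = -5; c_7 = 5; c_8 = 17; c_9 = -3; c_{10} = -49; c_{11} = -23; c_{12} = 121.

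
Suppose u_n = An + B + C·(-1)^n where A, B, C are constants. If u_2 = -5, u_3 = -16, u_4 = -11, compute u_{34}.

-101

Write the equations: 2A + B + C = -5; 3A + B - C = -16; 4A + B + C = -11.
Subtracting the first from the second: A - 2C = -11.
Subtracting the second from the third: A + 2C = 5.
Solving: C = 4, A = -3, then B = -3.
Therefore u_{34} = -102 + (-3) + 4·1 = -101.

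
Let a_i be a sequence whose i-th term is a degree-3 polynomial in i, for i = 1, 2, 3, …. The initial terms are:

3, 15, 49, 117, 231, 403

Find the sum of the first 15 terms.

27695

1st diffs: 12, 34, 68, 114, 172.
2nd diffs: 22, 34, 46, 58.
3rd diffs: 12, 12, 12 (constant).
So a_i = 2i^3 - i^2 + i + 1.
Continuing: …, 645, 969, 1387, 1911, …, a_{15} = 6541.
Summing i = 1..15 (15 terms) gives 27695.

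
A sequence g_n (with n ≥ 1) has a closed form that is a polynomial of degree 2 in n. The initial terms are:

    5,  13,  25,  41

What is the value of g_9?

181

1st diffs: 8, 12, 16.
2nd diffs: 4, 4 (constant).
Newton forward-difference form: g_n = 5 + 8·C(n-1,1) + 4·C(n-1,2).
At n = 9: n-1 = 8, so g_9 = 5 + 64 + 112 = 181.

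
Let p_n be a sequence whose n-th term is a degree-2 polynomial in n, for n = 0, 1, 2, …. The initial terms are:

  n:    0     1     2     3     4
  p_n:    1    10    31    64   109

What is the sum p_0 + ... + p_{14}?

1st diffs: 9, 21, 33, 45.
2nd diffs: 12, 12, 12 (constant).
So p_n = 6n^2 + 3n + 1.
Continuing: …, 166, 235, 316, 409, …, p_{14} = 1219.
Summing n = 0..14 (15 terms) gives 6420.

6420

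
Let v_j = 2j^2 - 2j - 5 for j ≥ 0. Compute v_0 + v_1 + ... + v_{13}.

Over j = 0..13: Σj = 91, Σj² = 819.
Total = (2)·819 + (-2)·91 + (-5)·14 = 1386.

1386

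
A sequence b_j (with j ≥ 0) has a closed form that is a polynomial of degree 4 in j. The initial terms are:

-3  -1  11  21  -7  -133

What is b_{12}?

1st diffs: 2, 12, 10, -28, -126.
2nd diffs: 10, -2, -38, -98.
3rd diffs: -12, -36, -60.
4th diffs: -24, -24 (constant).
Newton forward-difference form: b_j = -3 + 2·C(j,1) + 10·C(j,2) + (-12)·C(j,3) + (-24)·C(j,4).
At j = 12: j = 12, so b_{12} = -3 + 24 + 660 - 2640 - 11880 = -13839.

-13839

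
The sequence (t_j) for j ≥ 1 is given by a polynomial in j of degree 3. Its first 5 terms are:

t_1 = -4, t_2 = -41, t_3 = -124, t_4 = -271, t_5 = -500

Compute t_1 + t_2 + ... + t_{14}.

-38185

1st diffs: -37, -83, -147, -229.
2nd diffs: -46, -64, -82.
3rd diffs: -18, -18 (constant).
Newton forward-difference form: t_j = -4 + (-37)·C(j-1,1) + (-46)·C(j-1,2) + (-18)·C(j-1,3).
Continuing: …, -829, -1276, -1859, -2596, …, t_{14} = -9221.
Summing j = 1..14 (14 terms) gives -38185.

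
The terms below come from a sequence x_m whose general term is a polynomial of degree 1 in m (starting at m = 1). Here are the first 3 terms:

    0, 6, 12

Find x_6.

1st diffs: 6, 6 (constant).
So x_m = 6m - 6.
Evaluating at m = 6 gives x_6 = 30.

30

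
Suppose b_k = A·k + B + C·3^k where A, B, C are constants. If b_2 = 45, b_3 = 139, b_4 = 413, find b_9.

The three given values yield: 2A + B + 9C = 45; 3A + B + 27C = 139; 4A + B + 81C = 413.
Subtracting the first from the second: A + 18C = 94.
Subtracting the second from the third: A + 54C = 274.
Solving: C = 5, A = 4, then B = -8.
Hence b_9 = 4·9 + (-8) + 5·19683 = 98443.

98443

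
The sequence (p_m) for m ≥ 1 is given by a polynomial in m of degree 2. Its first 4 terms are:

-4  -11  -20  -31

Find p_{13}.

1st diffs: -7, -9, -11.
2nd diffs: -2, -2 (constant).
Newton forward-difference form: p_m = -4 + (-7)·C(m-1,1) + (-2)·C(m-1,2).
At m = 13: m-1 = 12, so p_{13} = -4 - 84 - 132 = -220.

-220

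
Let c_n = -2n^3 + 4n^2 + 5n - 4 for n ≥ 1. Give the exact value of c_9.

c_9 = -2·9^3 + 4·9^2 + 5·9 - 4 = -1093.

-1093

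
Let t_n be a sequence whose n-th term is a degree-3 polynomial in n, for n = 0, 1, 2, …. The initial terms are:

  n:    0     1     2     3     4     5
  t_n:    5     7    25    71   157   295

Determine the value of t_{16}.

8677

1st diffs: 2, 18, 46, 86, 138.
2nd diffs: 16, 28, 40, 52.
3rd diffs: 12, 12, 12 (constant).
So t_n = 2n^3 + 2n^2 - 2n + 5.
Evaluating at n = 16 gives t_{16} = 8677.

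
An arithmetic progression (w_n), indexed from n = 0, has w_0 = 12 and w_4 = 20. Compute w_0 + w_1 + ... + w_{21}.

Common difference d = (20 - 12) / (4 - 0) = 2.
w_n = 12 + (n - 0)·2.
w_{21} = 54; S = 22·(12 + 54)/2 = 726.

726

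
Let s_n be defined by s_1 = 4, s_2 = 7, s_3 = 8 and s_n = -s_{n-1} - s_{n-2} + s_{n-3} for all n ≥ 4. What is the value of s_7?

-30

Iterate the recurrence:
s_4 = -11; s_5 = 10; s_6 = 9; s_7 = -30.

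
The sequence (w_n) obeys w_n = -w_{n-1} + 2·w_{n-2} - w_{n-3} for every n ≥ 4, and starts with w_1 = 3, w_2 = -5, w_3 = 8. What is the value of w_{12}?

Iterate the recurrence:
w_4 = -21;  w_5 = 42;  w_6 = -92;  w_7 = 197;  w_8 = -423;  w_9 = 909;  w_{10} = -1952;  w_{11} = 4193;  w_{12} = -9006.

-9006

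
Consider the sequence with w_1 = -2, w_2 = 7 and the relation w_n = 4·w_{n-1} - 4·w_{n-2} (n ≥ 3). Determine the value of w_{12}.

Iterate the recurrence:
w_3 = 36  w_4 = 116  w_5 = 320  w_6 = 816  w_7 = 1984  w_8 = 4672  w_9 = 10752  w_{10} = 24320  w_{11} = 54272  w_{12} = 119808.
(Characteristic roots are 2 and 2.)

119808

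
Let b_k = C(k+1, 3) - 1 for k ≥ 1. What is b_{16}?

C(17, 3) = 680, so b_{16} = 679.

679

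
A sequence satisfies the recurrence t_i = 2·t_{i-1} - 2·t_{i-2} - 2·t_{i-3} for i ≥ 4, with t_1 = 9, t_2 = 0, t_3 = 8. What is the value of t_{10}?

616

t_4 = -2, t_5 = -20, t_6 = -52, t_7 = -60, t_8 = 24, t_9 = 272, t_{10} = 616.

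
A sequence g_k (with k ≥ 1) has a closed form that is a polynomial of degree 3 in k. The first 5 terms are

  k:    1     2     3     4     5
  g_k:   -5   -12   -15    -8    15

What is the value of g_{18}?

1st diffs: -7, -3, 7, 23.
2nd diffs: 4, 10, 16.
3rd diffs: 6, 6 (constant).
Newton forward-difference form: g_k = -5 + (-7)·C(k-1,1) + 4·C(k-1,2) + 6·C(k-1,3).
At k = 18: k-1 = 17, so g_{18} = -5 - 119 + 544 + 4080 = 4500.

4500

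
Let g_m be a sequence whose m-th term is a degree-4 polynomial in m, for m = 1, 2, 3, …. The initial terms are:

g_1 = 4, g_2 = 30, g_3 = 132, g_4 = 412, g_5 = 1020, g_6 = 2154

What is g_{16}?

1st diffs: 26, 102, 280, 608, 1134.
2nd diffs: 76, 178, 328, 526.
3rd diffs: 102, 150, 198.
4th diffs: 48, 48 (constant).
Newton forward-difference form: g_m = 4 + 26·C(m-1,1) + 76·C(m-1,2) + 102·C(m-1,3) + 48·C(m-1,4).
At m = 16: m-1 = 15, so g_{16} = 4 + 390 + 7980 + 46410 + 65520 = 120304.

120304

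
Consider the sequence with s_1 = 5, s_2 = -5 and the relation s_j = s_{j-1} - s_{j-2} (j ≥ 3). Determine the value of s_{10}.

Applying the relation repeatedly:
s_3 = -10; s_4 = -5; s_5 = 5; s_6 = 10; s_7 = 5; s_8 = -5; s_9 = -10; s_{10} = -5.

-5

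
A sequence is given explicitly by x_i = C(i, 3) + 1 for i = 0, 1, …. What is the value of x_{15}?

456

C(15, 3) = 455, so x_{15} = 456.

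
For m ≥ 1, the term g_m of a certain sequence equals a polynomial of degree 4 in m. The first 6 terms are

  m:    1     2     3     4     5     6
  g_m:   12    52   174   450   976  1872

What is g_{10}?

1st diffs: 40, 122, 276, 526, 896.
2nd diffs: 82, 154, 250, 370.
3rd diffs: 72, 96, 120.
4th diffs: 24, 24 (constant).
Newton forward-difference form: g_m = 12 + 40·C(m-1,1) + 82·C(m-1,2) + 72·C(m-1,3) + 24·C(m-1,4).
At m = 10: m-1 = 9, so g_{10} = 12 + 360 + 2952 + 6048 + 3024 = 12396.

12396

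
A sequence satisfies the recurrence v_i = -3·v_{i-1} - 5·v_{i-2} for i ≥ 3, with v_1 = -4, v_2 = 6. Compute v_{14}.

Compute successive terms:
v_3 = 2;  v_4 = -36;  v_5 = 98;  …;  v_{11} = 6002;  v_{12} = -27186;  v_{13} = 51548;  v_{14} = -18714.

-18714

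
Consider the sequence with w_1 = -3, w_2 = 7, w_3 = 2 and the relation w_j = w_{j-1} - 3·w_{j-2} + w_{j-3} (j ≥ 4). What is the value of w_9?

w_4 = -22; w_5 = -21; w_6 = 47; w_7 = 88; w_8 = -74; w_9 = -291.

-291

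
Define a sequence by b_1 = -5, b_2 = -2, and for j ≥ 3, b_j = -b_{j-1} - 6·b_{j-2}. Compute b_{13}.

127460

b_3 = 32; b_4 = -20; b_5 = -172; …; b_{10} = 16900; b_{11} = -5212; b_{12} = -96188; b_{13} = 127460.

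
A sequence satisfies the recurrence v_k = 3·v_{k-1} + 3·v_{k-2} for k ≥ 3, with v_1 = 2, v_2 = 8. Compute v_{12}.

4864374

Applying the relation repeatedly:
v_3 = 30; v_4 = 114; v_5 = 432; v_6 = 1638; v_7 = 6210; v_8 = 23544; v_9 = 89262; v_{10} = 338418; v_{11} = 1283040; v_{12} = 4864374.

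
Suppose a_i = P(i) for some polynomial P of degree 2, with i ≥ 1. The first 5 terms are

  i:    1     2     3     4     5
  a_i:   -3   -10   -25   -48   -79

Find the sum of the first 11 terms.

1st diffs: -7, -15, -23, -31.
2nd diffs: -8, -8, -8 (constant).
Newton forward-difference form: a_i = -3 + (-7)·C(i-1,1) + (-8)·C(i-1,2).
Continuing: …, -118, -165, -220, -283, …, a_{11} = -433.
Summing i = 1..11 (11 terms) gives -1738.

-1738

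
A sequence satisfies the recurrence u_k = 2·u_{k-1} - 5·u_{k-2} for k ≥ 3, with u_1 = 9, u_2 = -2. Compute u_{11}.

u_3 = -49, u_4 = -88, u_5 = 69, u_6 = 578, u_7 = 811, u_8 = -1268, u_9 = -6591, u_{10} = -6842, u_{11} = 19271.

19271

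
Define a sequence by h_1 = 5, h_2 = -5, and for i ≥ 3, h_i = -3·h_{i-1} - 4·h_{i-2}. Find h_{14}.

Compute successive terms:
h_3 = -5;  h_4 = 35;  h_5 = -85;  …;  h_{11} = 1435;  h_{12} = 4835;  h_{13} = -20245;  h_{14} = 41395.

41395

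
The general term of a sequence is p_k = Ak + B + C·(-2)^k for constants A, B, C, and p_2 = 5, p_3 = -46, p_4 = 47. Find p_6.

Write the equations: 2A + B + 4C = 5; 3A + B - 8C = -46; 4A + B + 16C = 47.
Subtracting the first from the second: A - 12C = -51.
Subtracting the second from the third: A + 24C = 93.
Solving: C = 4, A = -3, then B = -5.
Hence p_6 = -3·6 + (-5) + 4·64 = 233.

233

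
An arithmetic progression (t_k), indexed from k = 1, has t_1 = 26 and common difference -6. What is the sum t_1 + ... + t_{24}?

t_k = 26 + (k - 1)·(-6).
t_{24} = -112; S = 24·(26 + (-112))/2 = -1032.

-1032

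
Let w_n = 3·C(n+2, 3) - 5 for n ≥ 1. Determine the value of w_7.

247

C(9, 3) = 84, so w_7 = 247.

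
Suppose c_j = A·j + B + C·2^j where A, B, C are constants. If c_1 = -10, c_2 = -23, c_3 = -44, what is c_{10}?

Write the equations: A + B + 2C = -10; 2A + B + 4C = -23; 3A + B + 8C = -44.
Subtracting the first from the second: A + 2C = -13.
Subtracting the second from the third: A + 4C = -21.
Solving: C = -4, A = -5, then B = 3.
Therefore c_{10} = -50 + 3 + (-4)·1024 = -4143.

-4143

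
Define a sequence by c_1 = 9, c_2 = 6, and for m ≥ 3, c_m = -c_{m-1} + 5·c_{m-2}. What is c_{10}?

Step forward from the initial values:
c_3 = 39  c_4 = -9  c_5 = 204  c_6 = -249  c_7 = 1269  c_8 = -2514  c_9 = 8859  c_{10} = -21429.

-21429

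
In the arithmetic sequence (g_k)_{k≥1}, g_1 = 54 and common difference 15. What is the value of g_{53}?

g_k = 54 + (k - 1)·15.
g_{53} = 54 + 52·15 = 834.

834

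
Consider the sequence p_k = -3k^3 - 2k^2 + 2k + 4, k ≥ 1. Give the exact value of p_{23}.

p_{23} = -3·23^3 - 2·23^2 + 2·23 + 4 = -37509.

-37509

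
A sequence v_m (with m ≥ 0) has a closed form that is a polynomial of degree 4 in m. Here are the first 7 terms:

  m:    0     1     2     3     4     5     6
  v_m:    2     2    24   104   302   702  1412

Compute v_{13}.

29174

1st diffs: 0, 22, 80, 198, 400, 710.
2nd diffs: 22, 58, 118, 202, 310.
3rd diffs: 36, 60, 84, 108.
4th diffs: 24, 24, 24 (constant).
So v_m = m^4 + 4m^2 - 5m + 2.
Evaluating at m = 13 gives v_{13} = 29174.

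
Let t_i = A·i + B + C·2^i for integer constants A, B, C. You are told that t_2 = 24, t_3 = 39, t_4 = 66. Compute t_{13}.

At i = 2, 3, 4: 2A + B + 4C = 24; 3A + B + 8C = 39; 4A + B + 16C = 66.
Subtracting the first from the second: A + 4C = 15.
Subtracting the second from the third: A + 8C = 27.
Solving: C = 3, A = 3, then B = 6.
Therefore t_{13} = 39 + 6 + 3·8192 = 24621.

24621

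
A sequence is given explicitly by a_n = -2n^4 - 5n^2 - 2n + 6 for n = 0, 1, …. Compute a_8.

-8522

a_8 = -2·8^4 - 5·8^2 - 2·8 + 6 = -8522.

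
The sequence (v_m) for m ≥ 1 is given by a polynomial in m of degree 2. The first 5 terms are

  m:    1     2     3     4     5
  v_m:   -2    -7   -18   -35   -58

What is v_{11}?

1st diffs: -5, -11, -17, -23.
2nd diffs: -6, -6, -6 (constant).
Newton forward-difference form: v_m = -2 + (-5)·C(m-1,1) + (-6)·C(m-1,2).
At m = 11: m-1 = 10, so v_{11} = -2 - 50 - 270 = -322.

-322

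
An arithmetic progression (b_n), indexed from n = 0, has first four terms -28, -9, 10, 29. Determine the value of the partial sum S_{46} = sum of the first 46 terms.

Common difference d = 19.
b_n = -28 + (n - 0)·19.
b_{45} = 827; S = 46·(-28 + 827)/2 = 18377.

18377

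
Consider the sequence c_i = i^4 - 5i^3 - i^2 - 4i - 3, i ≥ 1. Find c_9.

2796

c_9 = 1·9^4 - 5·9^3 - 1·9^2 - 4·9 - 3 = 2796.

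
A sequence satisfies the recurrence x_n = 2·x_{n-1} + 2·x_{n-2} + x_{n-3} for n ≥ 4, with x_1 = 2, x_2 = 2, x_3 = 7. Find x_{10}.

Compute successive terms:
x_4 = 20; x_5 = 56; x_6 = 159; x_7 = 450; x_8 = 1274; x_9 = 3607; x_{10} = 10212.

10212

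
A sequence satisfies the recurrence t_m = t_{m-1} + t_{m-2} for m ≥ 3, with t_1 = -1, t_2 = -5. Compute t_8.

-73

Iterate the recurrence:
t_3 = -6  t_4 = -11  t_5 = -17  t_6 = -28  t_7 = -45  t_8 = -73.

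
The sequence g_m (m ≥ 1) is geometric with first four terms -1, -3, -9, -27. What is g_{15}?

-4782969

Common ratio r = 3.
g_m = (-1)·3^(m-1).
g_{15} = (-1)·3^14 = -4782969.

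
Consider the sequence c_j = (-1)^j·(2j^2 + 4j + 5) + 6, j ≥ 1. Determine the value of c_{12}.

347

(-1)^12 = 1; 2j^2 + 4j + 5 at j=12 is 341; so c_{12} = 347.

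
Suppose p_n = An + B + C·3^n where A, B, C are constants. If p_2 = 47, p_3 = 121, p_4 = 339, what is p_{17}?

516560693

Plug in n = 2, 3, 4: 2A + B + 9C = 47; 3A + B + 27C = 121; 4A + B + 81C = 339.
Subtracting the first from the second: A + 18C = 74.
Subtracting the second from the third: A + 54C = 218.
Solving: C = 4, A = 2, then B = 7.
So p_n = 2·n + 7 + 4·3^n; at n=17 this is 516560693.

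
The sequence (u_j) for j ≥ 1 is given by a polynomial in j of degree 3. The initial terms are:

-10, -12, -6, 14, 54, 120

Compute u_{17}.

1st diffs: -2, 6, 20, 40, 66.
2nd diffs: 8, 14, 20, 26.
3rd diffs: 6, 6, 6 (constant).
Newton forward-difference form: u_j = -10 + (-2)·C(j-1,1) + 8·C(j-1,2) + 6·C(j-1,3).
At j = 17: j-1 = 16, so u_{17} = -10 - 32 + 960 + 3360 = 4278.

4278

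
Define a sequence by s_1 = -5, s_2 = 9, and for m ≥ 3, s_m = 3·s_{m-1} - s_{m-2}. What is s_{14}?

1324377

Iterate the recurrence:
s_3 = 32  s_4 = 87  s_5 = 229  …  s_{11} = 73805  s_{12} = 193224  s_{13} = 505867  s_{14} = 1324377.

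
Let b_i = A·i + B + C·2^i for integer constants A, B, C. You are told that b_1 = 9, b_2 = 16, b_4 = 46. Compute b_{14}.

The three given values yield: A + B + 2C = 9; 2A + B + 4C = 16; 4A + B + 16C = 46.
Subtracting the first from the second: A + 2C = 7.
Subtracting the second from the third: 2A + 12C = 30.
Solving: C = 2, A = 3, then B = 2.
Therefore b_{14} = 42 + 2 + 2·16384 = 32812.

32812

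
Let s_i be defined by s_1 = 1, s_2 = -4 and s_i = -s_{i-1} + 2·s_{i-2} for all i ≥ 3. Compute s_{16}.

-54614

Iterate the recurrence:
s_3 = 6;  s_4 = -14;  s_5 = 26;  …;  s_{13} = 6826;  s_{14} = -13654;  s_{15} = 27306;  s_{16} = -54614.
(Characteristic roots are 1 and -2.)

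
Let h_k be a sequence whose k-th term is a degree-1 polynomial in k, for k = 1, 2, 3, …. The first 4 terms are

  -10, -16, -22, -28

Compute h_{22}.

-136

1st diffs: -6, -6, -6 (constant).
So h_k = -6k - 4.
Evaluating at k = 22 gives h_{22} = -136.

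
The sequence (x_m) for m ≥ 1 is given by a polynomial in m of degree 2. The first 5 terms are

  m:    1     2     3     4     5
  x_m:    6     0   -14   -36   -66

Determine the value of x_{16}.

1st diffs: -6, -14, -22, -30.
2nd diffs: -8, -8, -8 (constant).
Newton forward-difference form: x_m = 6 + (-6)·C(m-1,1) + (-8)·C(m-1,2).
At m = 16: m-1 = 15, so x_{16} = 6 - 90 - 840 = -924.

-924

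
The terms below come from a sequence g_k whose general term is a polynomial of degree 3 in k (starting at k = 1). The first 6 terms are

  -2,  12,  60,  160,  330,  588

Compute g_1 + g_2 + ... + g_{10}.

8470

1st diffs: 14, 48, 100, 170, 258.
2nd diffs: 34, 52, 70, 88.
3rd diffs: 18, 18, 18 (constant).
Newton forward-difference form: g_k = -2 + 14·C(k-1,1) + 34·C(k-1,2) + 18·C(k-1,3).
Continuing: 952, 1440, 2070, 2860.
Summing k = 1..10 (10 terms) gives 8470.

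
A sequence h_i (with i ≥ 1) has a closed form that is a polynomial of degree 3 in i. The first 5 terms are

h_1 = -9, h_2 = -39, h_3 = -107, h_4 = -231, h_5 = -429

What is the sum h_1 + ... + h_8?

1st diffs: -30, -68, -124, -198.
2nd diffs: -38, -56, -74.
3rd diffs: -18, -18 (constant).
Newton forward-difference form: h_i = -9 + (-30)·C(i-1,1) + (-38)·C(i-1,2) + (-18)·C(i-1,3).
Continuing: -719, -1119, -1647.
Summing i = 1..8 (8 terms) gives -4300.

-4300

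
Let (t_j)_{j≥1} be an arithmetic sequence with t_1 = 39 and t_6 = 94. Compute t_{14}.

182

Common difference d = (94 - 39) / (6 - 1) = 11.
t_j = 39 + (j - 1)·11.
t_{14} = 39 + 13·11 = 182.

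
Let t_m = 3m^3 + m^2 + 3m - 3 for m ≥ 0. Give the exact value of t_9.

t_9 = 3·9^3 + 1·9^2 + 3·9 - 3 = 2292.

2292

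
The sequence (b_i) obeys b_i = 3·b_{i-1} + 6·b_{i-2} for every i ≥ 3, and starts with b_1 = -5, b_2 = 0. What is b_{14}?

Step forward from the initial values:
b_3 = -30;  b_4 = -90;  b_5 = -450;  …;  b_{11} = -3049650;  b_{12} = -13333410;  b_{13} = -58298130;  b_{14} = -254894850.

-254894850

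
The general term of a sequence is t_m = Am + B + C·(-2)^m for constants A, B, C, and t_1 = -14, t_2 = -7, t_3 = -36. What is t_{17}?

-262234

Write the equations: A + B - 2C = -14; 2A + B + 4C = -7; 3A + B - 8C = -36.
Subtracting the first from the second: A + 6C = 7.
Subtracting the second from the third: A - 12C = -29.
Solving: C = 2, A = -5, then B = -5.
Hence t_{17} = -5·17 + (-5) + 2·(-131072) = -262234.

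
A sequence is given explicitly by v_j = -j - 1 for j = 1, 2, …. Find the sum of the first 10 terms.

Over j = 1..10: Σj = 55.
Total = (-1)·55 + (-1)·10 = -65.

-65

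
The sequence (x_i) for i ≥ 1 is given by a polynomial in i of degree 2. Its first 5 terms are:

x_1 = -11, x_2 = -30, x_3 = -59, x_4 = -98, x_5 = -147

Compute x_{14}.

-1038

1st diffs: -19, -29, -39, -49.
2nd diffs: -10, -10, -10 (constant).
So x_i = -5i^2 - 4i - 2.
Evaluating at i = 14 gives x_{14} = -1038.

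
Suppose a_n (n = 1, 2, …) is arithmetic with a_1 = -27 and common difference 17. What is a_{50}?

806

a_n = -27 + (n - 1)·17.
a_{50} = -27 + 49·17 = 806.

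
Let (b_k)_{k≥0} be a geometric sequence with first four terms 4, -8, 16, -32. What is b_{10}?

4096

Common ratio r = -2.
b_k = 4·(-2)^(k-0).
b_{10} = 4·(-2)^10 = 4096.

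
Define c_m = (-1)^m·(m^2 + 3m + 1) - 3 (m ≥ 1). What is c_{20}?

(-1)^20 = 1; m^2 + 3m + 1 at m=20 is 461; so c_{20} = 458.

458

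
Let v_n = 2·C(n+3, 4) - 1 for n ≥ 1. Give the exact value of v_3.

29

C(6, 4) = 15, so v_3 = 29.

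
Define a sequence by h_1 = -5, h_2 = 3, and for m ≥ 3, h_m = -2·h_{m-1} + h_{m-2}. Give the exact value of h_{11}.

-12059

Step forward from the initial values:
h_3 = -11;  h_4 = 25;  h_5 = -61;  h_6 = 147;  h_7 = -355;  h_8 = 857;  h_9 = -2069;  h_{10} = 4995;  h_{11} = -12059.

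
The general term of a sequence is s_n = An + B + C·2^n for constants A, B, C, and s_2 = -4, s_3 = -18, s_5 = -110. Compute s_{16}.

-262104

Plug in n = 2, 3, 5: 2A + B + 4C = -4; 3A + B + 8C = -18; 5A + B + 32C = -110.
Subtracting the first from the second: A + 4C = -14.
Subtracting the second from the third: 2A + 24C = -92.
Solving: C = -4, A = 2, then B = 8.
So s_n = 2·n + 8 + (-4)·2^n; at n=16 this is -262104.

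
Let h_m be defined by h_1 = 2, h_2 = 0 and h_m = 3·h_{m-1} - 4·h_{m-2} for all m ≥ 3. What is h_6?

-24

Compute successive terms:
h_3 = -8; h_4 = -24; h_5 = -40; h_6 = -24.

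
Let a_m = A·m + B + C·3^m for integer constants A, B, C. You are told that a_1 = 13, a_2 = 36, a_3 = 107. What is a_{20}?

13947137586

At m = 1, 2, 3: A + B + 3C = 13; 2A + B + 9C = 36; 3A + B + 27C = 107.
Subtracting the first from the second: A + 6C = 23.
Subtracting the second from the third: A + 18C = 71.
Solving: C = 4, A = -1, then B = 2.
So a_m = -1·m + 2 + 4·3^m; at m=20 this is 13947137586.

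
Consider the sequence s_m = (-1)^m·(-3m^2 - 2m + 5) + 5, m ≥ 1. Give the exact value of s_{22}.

-1486

(-1)^22 = 1; -3m^2 - 2m + 5 at m=22 is -1491; so s_{22} = -1486.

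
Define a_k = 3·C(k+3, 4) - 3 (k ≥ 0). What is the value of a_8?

C(11, 4) = 330, so a_8 = 987.

987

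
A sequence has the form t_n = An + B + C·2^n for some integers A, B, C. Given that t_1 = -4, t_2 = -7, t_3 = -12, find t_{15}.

-32784

The three given values yield: A + B + 2C = -4; 2A + B + 4C = -7; 3A + B + 8C = -12.
Subtracting the first from the second: A + 2C = -3.
Subtracting the second from the third: A + 4C = -5.
Solving: C = -1, A = -1, then B = -1.
Therefore t_{15} = -15 + (-1) + (-1)·32768 = -32784.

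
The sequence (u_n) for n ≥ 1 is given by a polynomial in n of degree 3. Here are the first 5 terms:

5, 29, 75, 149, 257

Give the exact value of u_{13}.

1st diffs: 24, 46, 74, 108.
2nd diffs: 22, 28, 34.
3rd diffs: 6, 6 (constant).
Newton forward-difference form: u_n = 5 + 24·C(n-1,1) + 22·C(n-1,2) + 6·C(n-1,3).
At n = 13: n-1 = 12, so u_{13} = 5 + 288 + 1452 + 1320 = 3065.

3065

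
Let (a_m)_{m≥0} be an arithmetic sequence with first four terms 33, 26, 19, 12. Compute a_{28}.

Common difference d = -7.
a_m = 33 + (m - 0)·(-7).
a_{28} = 33 + 28·(-7) = -163.

-163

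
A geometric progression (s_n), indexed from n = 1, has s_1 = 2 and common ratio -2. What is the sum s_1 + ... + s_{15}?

21846

s_n = 2·(-2)^(n-1).
S = 2·((-2)^15 - 1)/(-2 - 1) = 2·(-32768 - 1)/(-3) = 21846.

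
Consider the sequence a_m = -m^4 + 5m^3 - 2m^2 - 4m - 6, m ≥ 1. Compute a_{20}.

a_{20} = -1·20^4 + 5·20^3 - 2·20^2 - 4·20 - 6 = -120886.

-120886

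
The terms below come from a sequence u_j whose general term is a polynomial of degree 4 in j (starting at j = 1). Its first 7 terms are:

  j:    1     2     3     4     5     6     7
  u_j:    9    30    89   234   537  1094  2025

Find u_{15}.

1st diffs: 21, 59, 145, 303, 557, 931.
2nd diffs: 38, 86, 158, 254, 374.
3rd diffs: 48, 72, 96, 120.
4th diffs: 24, 24, 24 (constant).
Newton forward-difference form: u_j = 9 + 21·C(j-1,1) + 38·C(j-1,2) + 48·C(j-1,3) + 24·C(j-1,4).
At j = 15: j-1 = 14, so u_{15} = 9 + 294 + 3458 + 17472 + 24024 = 45257.

45257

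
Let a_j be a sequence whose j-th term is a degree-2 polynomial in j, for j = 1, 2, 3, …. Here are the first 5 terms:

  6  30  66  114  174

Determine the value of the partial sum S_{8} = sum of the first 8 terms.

1392

1st diffs: 24, 36, 48, 60.
2nd diffs: 12, 12, 12 (constant).
Newton forward-difference form: a_j = 6 + 24·C(j-1,1) + 12·C(j-1,2).
Continuing: 246, 330, 426.
Summing j = 1..8 (8 terms) gives 1392.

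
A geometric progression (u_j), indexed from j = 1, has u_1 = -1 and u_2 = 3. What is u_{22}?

Common ratio r = -3.
u_j = (-1)·(-3)^(j-1).
u_{22} = (-1)·(-3)^21 = 10460353203.

10460353203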